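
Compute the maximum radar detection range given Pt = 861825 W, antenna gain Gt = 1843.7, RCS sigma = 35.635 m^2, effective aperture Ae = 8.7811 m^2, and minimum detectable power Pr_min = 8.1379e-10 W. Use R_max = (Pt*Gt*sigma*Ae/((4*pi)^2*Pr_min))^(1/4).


R^4 = 861825*1843.7*35.635*8.7811 / ((4*pi)^2 * 8.1379e-10) = 3.869038e+18
R_max = 3.869038e+18^0.25 = 44351 m

44351 m


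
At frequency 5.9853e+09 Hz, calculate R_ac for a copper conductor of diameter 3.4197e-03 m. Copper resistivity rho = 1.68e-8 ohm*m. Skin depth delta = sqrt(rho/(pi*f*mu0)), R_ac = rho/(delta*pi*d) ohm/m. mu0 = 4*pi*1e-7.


delta = sqrt(1.68e-8 / (pi * 5.9853e+09 * 4*pi*1e-7)) = 8.432024e-07 m
R_ac = 1.68e-8 / (8.432024e-07 * pi * 3.4197e-03) = 1.855 ohm/m

1.855 ohm/m


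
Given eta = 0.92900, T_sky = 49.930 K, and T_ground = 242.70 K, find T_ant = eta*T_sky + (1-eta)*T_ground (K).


T_ant = 0.92900 * 49.930 + (1 - 0.92900) * 242.70 = 63.62 K

63.62 K


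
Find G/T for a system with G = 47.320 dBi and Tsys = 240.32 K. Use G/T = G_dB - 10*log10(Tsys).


G/T = 47.320 - 10*log10(240.32) = 47.320 - 23.80790 = 23.51 dB/K

23.51 dB/K


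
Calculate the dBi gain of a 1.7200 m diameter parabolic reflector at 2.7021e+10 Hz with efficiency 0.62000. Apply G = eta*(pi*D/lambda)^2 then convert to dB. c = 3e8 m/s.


lambda = c / f = 3.0000e+08 / 2.7021e+10 = 0.01110248 m
G_linear = 0.62000 * (pi * 1.7200 / 0.01110248)^2 = 146861.6
G_dBi = 10 * log10(146861.6) = 51.67 dBi

51.67 dBi


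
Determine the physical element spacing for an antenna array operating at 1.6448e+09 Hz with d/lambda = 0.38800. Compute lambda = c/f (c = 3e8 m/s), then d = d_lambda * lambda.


lambda = c / f = 3.0000e+08 / 1.6448e+09 = 0.1823930 m
d = 0.38800 * 0.1823930 = 0.07077 m

0.07077 m


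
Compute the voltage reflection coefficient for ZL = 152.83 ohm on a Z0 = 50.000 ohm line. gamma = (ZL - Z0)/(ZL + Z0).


gamma = (152.83 - 50.000) / (152.83 + 50.000) = 0.5070

0.5070


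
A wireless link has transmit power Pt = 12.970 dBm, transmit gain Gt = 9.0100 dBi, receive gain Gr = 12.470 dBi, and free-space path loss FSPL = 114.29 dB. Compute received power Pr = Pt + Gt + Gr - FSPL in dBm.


Pr = 12.970 + 9.0100 + 12.470 - 114.29 = -79.84 dBm

-79.84 dBm


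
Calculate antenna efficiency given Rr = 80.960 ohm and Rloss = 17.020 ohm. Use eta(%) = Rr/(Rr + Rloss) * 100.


eta = 80.960 / (80.960 + 17.020) * 100 = 82.63%

82.63%


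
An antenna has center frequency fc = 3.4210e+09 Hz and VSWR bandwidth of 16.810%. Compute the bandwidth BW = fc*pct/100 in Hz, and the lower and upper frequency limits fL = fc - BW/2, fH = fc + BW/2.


BW = 3.4210e+09 * 16.810/100 = 5.750701e+08 Hz
fL = 3.4210e+09 - 5.750701e+08/2 = 3.133e+09 Hz
fH = 3.4210e+09 + 5.750701e+08/2 = 3.709e+09 Hz

BW=5.751e+08 Hz, fL=3.133e+09 Hz, fH=3.709e+09 Hz


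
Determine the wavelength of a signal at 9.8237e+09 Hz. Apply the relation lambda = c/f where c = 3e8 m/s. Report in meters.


lambda = c / f = 3.0000e+08 / 9.8237e+09 = 0.03054 m

0.03054 m


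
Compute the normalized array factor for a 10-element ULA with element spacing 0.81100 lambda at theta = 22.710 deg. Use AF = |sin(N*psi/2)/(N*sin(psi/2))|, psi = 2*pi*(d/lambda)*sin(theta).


psi = 2*pi*0.81100*sin(22.710 deg) = 1.967268 rad
AF = |sin(10*1.967268/2) / (10*sin(1.967268/2))| = 0.04805

0.04805


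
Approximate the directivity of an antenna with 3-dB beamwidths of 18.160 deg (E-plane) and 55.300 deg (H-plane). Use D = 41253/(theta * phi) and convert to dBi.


D_linear = 41253 / (18.160 * 55.300) = 41.07850
D_dBi = 10 * log10(41.07850) = 16.14 dBi

16.14 dBi


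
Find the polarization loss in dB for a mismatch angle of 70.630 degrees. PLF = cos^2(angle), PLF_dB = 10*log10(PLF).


PLF_linear = cos^2(70.630 deg) = 0.1100031
PLF_dB = 10 * log10(0.1100031) = -9.586 dB

-9.586 dB


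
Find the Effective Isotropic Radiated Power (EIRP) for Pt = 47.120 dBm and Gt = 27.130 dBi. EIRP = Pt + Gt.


EIRP = Pt + Gt = 47.120 + 27.130 = 74.25 dBm

74.25 dBm


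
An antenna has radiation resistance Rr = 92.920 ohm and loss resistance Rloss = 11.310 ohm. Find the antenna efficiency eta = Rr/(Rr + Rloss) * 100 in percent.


eta = 92.920 / (92.920 + 11.310) * 100 = 89.15%

89.15%


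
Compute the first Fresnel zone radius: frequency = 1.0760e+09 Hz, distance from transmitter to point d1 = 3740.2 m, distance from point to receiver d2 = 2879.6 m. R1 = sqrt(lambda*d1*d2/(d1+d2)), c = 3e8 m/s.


lambda = c / f = 3.0000e+08 / 1.0760e+09 = 0.2788104 m
R1 = sqrt(0.2788104 * 3740.2 * 2879.6 / (3740.2 + 2879.6)) = 21.30 m

21.30 m


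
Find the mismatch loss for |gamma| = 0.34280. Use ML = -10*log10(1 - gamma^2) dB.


ML = -10 * log10(1 - 0.34280^2) = -10 * log10(0.88248816) = 0.5429 dB

0.5429 dB


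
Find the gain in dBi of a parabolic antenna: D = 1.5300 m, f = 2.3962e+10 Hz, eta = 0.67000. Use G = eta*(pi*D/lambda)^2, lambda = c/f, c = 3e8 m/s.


lambda = c / f = 3.0000e+08 / 2.3962e+10 = 0.01251982 m
G_linear = 0.67000 * (pi * 1.5300 / 0.01251982)^2 = 98755.49
G_dBi = 10 * log10(98755.49) = 49.95 dBi

49.95 dBi


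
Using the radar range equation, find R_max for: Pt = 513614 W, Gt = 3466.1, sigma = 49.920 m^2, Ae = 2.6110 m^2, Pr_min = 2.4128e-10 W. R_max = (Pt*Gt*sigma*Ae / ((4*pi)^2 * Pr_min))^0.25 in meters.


R^4 = 513614*3466.1*49.920*2.6110 / ((4*pi)^2 * 2.4128e-10) = 6.090015e+18
R_max = 6.090015e+18^0.25 = 49677 m

49677 m


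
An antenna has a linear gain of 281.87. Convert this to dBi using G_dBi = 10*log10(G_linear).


G_dBi = 10 * log10(281.87) = 24.50 dBi

24.50 dBi


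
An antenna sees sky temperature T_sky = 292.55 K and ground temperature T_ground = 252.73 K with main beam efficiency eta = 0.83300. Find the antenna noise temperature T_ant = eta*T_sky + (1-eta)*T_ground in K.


T_ant = 0.83300 * 292.55 + (1 - 0.83300) * 252.73 = 285.9 K

285.9 K


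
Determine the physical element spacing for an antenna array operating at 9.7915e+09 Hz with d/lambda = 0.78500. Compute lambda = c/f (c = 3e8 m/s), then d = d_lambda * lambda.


lambda = c / f = 3.0000e+08 / 9.7915e+09 = 0.03063882 m
d = 0.78500 * 0.03063882 = 0.02405 m

0.02405 m


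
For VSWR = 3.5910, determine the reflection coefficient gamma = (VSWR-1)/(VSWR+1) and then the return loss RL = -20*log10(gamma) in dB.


gamma = (3.5910 - 1) / (3.5910 + 1) = 0.5643651
RL = -20 * log10(0.5643651) = 4.969 dB

4.969 dB


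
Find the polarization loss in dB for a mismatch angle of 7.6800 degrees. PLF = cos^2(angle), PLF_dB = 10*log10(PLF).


PLF_linear = cos^2(7.6800 deg) = 0.9821403
PLF_dB = 10 * log10(0.9821403) = -0.07826 dB

-0.07826 dB


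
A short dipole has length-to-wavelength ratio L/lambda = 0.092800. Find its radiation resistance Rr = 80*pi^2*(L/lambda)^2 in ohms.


Rr = 80 * pi^2 * (0.092800)^2 = 80 * 9.869604 * 8.611840e-03 = 6.800 ohm

6.800 ohm


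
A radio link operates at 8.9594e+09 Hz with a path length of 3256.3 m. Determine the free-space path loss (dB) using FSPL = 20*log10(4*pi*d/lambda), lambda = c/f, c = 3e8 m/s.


lambda = c / f = 3.0000e+08 / 8.9594e+09 = 0.03348439 m
FSPL = 20 * log10(4*pi*3256.3/0.03348439) = 121.7 dB

121.7 dB


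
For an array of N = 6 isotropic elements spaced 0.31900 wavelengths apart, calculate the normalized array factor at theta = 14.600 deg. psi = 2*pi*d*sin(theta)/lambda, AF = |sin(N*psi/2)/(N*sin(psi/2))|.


psi = 2*pi*0.31900*sin(14.600 deg) = 0.5052317 rad
AF = |sin(6*0.5052317/2) / (6*sin(0.5052317/2))| = 0.6658

0.6658


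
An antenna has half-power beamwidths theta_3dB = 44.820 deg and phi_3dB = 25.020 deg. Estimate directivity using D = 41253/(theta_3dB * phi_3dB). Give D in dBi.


D_linear = 41253 / (44.820 * 25.020) = 36.78717
D_dBi = 10 * log10(36.78717) = 15.66 dBi

15.66 dBi


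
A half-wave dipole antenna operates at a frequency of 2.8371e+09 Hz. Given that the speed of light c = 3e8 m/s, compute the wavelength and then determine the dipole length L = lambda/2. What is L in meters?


lambda = c / f = 3.0000e+08 / 2.8371e+09 = 0.1057418 m
L = lambda / 2 = 0.1057418 / 2 = 0.05287 m

0.05287 m


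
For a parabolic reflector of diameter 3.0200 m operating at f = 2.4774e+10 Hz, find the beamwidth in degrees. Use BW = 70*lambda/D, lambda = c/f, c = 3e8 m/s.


lambda = c / f = 3.0000e+08 / 2.4774e+10 = 0.01210947 m
BW = 70 * 0.01210947 / 3.0200 = 0.2807 deg

0.2807 deg


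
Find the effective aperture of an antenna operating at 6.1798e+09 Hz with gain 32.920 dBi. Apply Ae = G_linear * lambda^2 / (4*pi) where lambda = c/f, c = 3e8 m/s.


lambda = c / f = 3.0000e+08 / 6.1798e+09 = 0.04854526 m
G_linear = 10^(32.920/10) = 1958.845
Ae = G_linear * lambda^2 / (4*pi) = 1958.845 * 0.04854526^2 / (4*pi) = 0.3674 m^2

0.3674 m^2


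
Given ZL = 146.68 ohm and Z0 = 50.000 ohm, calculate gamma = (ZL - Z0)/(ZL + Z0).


gamma = (146.68 - 50.000) / (146.68 + 50.000) = 0.4916

0.4916


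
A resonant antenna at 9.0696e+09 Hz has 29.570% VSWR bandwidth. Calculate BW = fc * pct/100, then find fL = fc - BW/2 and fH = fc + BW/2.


BW = 9.0696e+09 * 29.570/100 = 2.681881e+09 Hz
fL = 9.0696e+09 - 2.681881e+09/2 = 7.729e+09 Hz
fH = 9.0696e+09 + 2.681881e+09/2 = 1.041e+10 Hz

BW=2.682e+09 Hz, fL=7.729e+09 Hz, fH=1.041e+10 Hz


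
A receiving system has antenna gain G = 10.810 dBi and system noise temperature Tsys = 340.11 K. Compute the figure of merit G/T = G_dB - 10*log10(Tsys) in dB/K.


G/T = 10.810 - 10*log10(340.11) = 10.810 - 25.31619 = -14.51 dB/K

-14.51 dB/K


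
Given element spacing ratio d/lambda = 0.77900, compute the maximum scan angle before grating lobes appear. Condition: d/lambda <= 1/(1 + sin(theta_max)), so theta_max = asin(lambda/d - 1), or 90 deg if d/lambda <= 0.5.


lambda/d - 1 = 1/0.77900 - 1 = 0.2836970
theta_max = asin(0.2836970) = 16.48 deg

16.48 deg


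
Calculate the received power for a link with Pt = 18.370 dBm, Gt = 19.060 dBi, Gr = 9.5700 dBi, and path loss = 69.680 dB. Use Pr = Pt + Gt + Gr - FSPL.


Pr = 18.370 + 19.060 + 9.5700 - 69.680 = -22.68 dBm

-22.68 dBm


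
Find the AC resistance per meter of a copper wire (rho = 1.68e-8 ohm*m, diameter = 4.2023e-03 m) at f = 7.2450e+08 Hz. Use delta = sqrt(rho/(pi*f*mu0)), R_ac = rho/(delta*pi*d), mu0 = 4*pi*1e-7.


delta = sqrt(1.68e-8 / (pi * 7.2450e+08 * 4*pi*1e-7)) = 2.423570e-06 m
R_ac = 1.68e-8 / (2.423570e-06 * pi * 4.2023e-03) = 0.5251 ohm/m

0.5251 ohm/m


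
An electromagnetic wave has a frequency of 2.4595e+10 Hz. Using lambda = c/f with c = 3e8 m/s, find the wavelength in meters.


lambda = c / f = 3.0000e+08 / 2.4595e+10 = 0.01220 m

0.01220 m


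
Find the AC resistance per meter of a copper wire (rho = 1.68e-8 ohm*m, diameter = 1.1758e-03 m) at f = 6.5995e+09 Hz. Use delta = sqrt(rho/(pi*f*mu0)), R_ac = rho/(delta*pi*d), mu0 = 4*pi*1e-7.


delta = sqrt(1.68e-8 / (pi * 6.5995e+09 * 4*pi*1e-7)) = 8.030069e-07 m
R_ac = 1.68e-8 / (8.030069e-07 * pi * 1.1758e-03) = 5.664 ohm/m

5.664 ohm/m


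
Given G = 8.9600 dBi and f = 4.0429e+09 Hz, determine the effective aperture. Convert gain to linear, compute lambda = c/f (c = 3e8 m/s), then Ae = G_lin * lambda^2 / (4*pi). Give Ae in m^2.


lambda = c / f = 3.0000e+08 / 4.0429e+09 = 0.07420416 m
G_linear = 10^(8.9600/10) = 7.870458
Ae = G_linear * lambda^2 / (4*pi) = 7.870458 * 0.07420416^2 / (4*pi) = 3.449e-03 m^2

3.449e-03 m^2


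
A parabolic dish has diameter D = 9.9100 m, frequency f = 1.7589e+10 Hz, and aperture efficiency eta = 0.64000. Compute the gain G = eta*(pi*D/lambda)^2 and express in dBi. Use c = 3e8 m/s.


lambda = c / f = 3.0000e+08 / 1.7589e+10 = 0.01705611 m
G_linear = 0.64000 * (pi * 9.9100 / 0.01705611)^2 = 2.132392e+06
G_dBi = 10 * log10(2.132392e+06) = 63.29 dBi

63.29 dBi


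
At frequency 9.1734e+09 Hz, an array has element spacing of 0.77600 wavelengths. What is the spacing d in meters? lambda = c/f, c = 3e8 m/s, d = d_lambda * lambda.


lambda = c / f = 3.0000e+08 / 9.1734e+09 = 0.03270325 m
d = 0.77600 * 0.03270325 = 0.02538 m

0.02538 m


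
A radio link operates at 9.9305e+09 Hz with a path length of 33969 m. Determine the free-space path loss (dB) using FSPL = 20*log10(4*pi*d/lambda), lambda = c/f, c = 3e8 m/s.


lambda = c / f = 3.0000e+08 / 9.9305e+09 = 0.03020996 m
FSPL = 20 * log10(4*pi*33969/0.03020996) = 143.0 dB

143.0 dB


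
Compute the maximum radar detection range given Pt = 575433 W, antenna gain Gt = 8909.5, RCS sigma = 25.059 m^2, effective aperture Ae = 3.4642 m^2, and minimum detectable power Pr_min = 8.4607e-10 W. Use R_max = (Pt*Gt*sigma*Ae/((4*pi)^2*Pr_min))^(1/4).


R^4 = 575433*8909.5*25.059*3.4642 / ((4*pi)^2 * 8.4607e-10) = 3.331108e+18
R_max = 3.331108e+18^0.25 = 42722 m

42722 m


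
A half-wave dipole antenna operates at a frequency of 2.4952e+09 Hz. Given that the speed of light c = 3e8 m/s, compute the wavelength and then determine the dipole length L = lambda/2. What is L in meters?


lambda = c / f = 3.0000e+08 / 2.4952e+09 = 0.1202308 m
L = lambda / 2 = 0.1202308 / 2 = 0.06012 m

0.06012 m


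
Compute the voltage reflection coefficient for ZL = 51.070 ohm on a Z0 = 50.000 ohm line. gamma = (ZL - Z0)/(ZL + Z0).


gamma = (51.070 - 50.000) / (51.070 + 50.000) = 0.01059

0.01059


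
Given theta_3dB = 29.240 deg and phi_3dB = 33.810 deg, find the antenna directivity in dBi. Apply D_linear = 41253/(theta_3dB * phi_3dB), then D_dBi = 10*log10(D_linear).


D_linear = 41253 / (29.240 * 33.810) = 41.72852
D_dBi = 10 * log10(41.72852) = 16.20 dBi

16.20 dBi


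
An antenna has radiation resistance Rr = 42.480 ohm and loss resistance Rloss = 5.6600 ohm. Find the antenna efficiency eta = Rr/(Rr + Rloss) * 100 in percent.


eta = 42.480 / (42.480 + 5.6600) * 100 = 88.24%

88.24%


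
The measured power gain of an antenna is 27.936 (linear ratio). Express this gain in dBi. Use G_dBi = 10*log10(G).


G_dBi = 10 * log10(27.936) = 14.46 dBi

14.46 dBi


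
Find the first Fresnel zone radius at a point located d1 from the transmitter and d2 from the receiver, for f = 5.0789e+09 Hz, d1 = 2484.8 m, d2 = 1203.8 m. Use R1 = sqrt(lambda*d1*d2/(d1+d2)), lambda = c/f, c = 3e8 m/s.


lambda = c / f = 3.0000e+08 / 5.0789e+09 = 0.05906791 m
R1 = sqrt(0.05906791 * 2484.8 * 1203.8 / (2484.8 + 1203.8)) = 6.921 m

6.921 m


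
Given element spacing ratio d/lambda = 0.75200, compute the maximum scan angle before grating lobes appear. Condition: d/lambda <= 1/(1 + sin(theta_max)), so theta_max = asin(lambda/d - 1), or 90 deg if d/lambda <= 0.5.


lambda/d - 1 = 1/0.75200 - 1 = 0.3297872
theta_max = asin(0.3297872) = 19.26 deg

19.26 deg


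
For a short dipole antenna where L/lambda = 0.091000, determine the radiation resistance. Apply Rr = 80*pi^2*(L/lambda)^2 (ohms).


Rr = 80 * pi^2 * (0.091000)^2 = 80 * 9.869604 * 8.281000e-03 = 6.538 ohm

6.538 ohm


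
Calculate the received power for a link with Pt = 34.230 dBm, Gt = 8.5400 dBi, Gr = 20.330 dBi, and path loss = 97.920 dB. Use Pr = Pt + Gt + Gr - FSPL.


Pr = 34.230 + 8.5400 + 20.330 - 97.920 = -34.82 dBm

-34.82 dBm


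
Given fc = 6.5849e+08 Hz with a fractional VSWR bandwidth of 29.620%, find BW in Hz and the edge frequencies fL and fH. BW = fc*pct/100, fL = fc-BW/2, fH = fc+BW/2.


BW = 6.5849e+08 * 29.620/100 = 1.950447e+08 Hz
fL = 6.5849e+08 - 1.950447e+08/2 = 5.610e+08 Hz
fH = 6.5849e+08 + 1.950447e+08/2 = 7.560e+08 Hz

BW=1.950e+08 Hz, fL=5.610e+08 Hz, fH=7.560e+08 Hz


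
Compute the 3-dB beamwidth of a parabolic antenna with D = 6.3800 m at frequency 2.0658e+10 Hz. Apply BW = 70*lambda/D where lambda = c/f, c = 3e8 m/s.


lambda = c / f = 3.0000e+08 / 2.0658e+10 = 0.01452222 m
BW = 70 * 0.01452222 / 6.3800 = 0.1593 deg

0.1593 deg


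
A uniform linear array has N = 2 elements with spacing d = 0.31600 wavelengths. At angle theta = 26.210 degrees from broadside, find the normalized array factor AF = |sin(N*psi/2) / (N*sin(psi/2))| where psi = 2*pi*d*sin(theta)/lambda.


psi = 2*pi*0.31600*sin(26.210 deg) = 0.8769149 rad
AF = |sin(2*0.8769149/2) / (2*sin(0.8769149/2))| = 0.9054

0.9054


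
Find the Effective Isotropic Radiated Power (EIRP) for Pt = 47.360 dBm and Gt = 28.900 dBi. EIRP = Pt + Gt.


EIRP = Pt + Gt = 47.360 + 28.900 = 76.26 dBm

76.26 dBm


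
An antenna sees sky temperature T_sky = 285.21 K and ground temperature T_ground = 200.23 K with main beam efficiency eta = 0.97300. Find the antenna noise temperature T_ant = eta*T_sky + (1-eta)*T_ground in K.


T_ant = 0.97300 * 285.21 + (1 - 0.97300) * 200.23 = 282.9 K

282.9 K


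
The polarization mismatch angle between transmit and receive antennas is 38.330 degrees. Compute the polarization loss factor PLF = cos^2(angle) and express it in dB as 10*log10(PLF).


PLF_linear = cos^2(38.330 deg) = 0.6153645
PLF_dB = 10 * log10(0.6153645) = -2.109 dB

-2.109 dB


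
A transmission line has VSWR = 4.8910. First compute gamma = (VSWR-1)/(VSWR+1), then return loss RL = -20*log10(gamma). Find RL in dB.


gamma = (4.8910 - 1) / (4.8910 + 1) = 0.6604991
RL = -20 * log10(0.6604991) = 3.603 dB

3.603 dB


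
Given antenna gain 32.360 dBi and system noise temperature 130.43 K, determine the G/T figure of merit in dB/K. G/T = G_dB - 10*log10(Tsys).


G/T = 32.360 - 10*log10(130.43) = 32.360 - 21.15377 = 11.21 dB/K

11.21 dB/K


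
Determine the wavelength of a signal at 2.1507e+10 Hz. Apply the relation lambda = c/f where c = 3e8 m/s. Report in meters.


lambda = c / f = 3.0000e+08 / 2.1507e+10 = 0.01395 m

0.01395 m


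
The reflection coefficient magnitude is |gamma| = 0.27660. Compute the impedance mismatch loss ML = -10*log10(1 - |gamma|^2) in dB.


ML = -10 * log10(1 - 0.27660^2) = -10 * log10(0.92349244) = 0.3457 dB

0.3457 dB


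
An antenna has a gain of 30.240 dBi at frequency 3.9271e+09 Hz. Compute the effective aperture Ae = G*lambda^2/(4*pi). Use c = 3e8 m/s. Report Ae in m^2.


lambda = c / f = 3.0000e+08 / 3.9271e+09 = 0.07639225 m
G_linear = 10^(30.240/10) = 1056.818
Ae = G_linear * lambda^2 / (4*pi) = 1056.818 * 0.07639225^2 / (4*pi) = 0.4908 m^2

0.4908 m^2


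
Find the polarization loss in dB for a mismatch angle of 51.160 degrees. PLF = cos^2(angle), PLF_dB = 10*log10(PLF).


PLF_linear = cos^2(51.160 deg) = 0.3933143
PLF_dB = 10 * log10(0.3933143) = -4.053 dB

-4.053 dB


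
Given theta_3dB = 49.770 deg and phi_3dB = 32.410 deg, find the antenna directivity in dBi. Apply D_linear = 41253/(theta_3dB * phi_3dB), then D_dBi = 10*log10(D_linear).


D_linear = 41253 / (49.770 * 32.410) = 25.57460
D_dBi = 10 * log10(25.57460) = 14.08 dBi

14.08 dBi


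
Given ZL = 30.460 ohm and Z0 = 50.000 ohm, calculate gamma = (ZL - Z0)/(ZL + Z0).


gamma = (30.460 - 50.000) / (30.460 + 50.000) = -0.2429

-0.2429


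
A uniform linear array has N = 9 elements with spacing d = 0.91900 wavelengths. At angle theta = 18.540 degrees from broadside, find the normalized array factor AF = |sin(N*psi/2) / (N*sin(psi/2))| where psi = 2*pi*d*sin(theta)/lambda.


psi = 2*pi*0.91900*sin(18.540 deg) = 1.836018 rad
AF = |sin(9*1.836018/2) / (9*sin(1.836018/2))| = 0.1284

0.1284


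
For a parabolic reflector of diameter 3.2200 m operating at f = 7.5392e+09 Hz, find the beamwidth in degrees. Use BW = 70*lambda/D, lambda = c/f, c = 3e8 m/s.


lambda = c / f = 3.0000e+08 / 7.5392e+09 = 0.03979202 m
BW = 70 * 0.03979202 / 3.2200 = 0.8650 deg

0.8650 deg


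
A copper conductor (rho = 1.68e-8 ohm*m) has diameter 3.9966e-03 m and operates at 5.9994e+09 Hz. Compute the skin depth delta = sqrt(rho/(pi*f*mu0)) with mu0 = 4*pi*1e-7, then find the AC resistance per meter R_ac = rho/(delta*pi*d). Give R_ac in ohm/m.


delta = sqrt(1.68e-8 / (pi * 5.9994e+09 * 4*pi*1e-7)) = 8.422109e-07 m
R_ac = 1.68e-8 / (8.422109e-07 * pi * 3.9966e-03) = 1.589 ohm/m

1.589 ohm/m


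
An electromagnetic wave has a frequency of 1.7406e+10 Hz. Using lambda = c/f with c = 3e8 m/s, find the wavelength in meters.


lambda = c / f = 3.0000e+08 / 1.7406e+10 = 0.01724 m

0.01724 m


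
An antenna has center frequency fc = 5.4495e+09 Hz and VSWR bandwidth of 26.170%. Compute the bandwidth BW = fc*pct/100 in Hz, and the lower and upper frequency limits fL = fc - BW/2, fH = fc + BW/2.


BW = 5.4495e+09 * 26.170/100 = 1.426134e+09 Hz
fL = 5.4495e+09 - 1.426134e+09/2 = 4.736e+09 Hz
fH = 5.4495e+09 + 1.426134e+09/2 = 6.163e+09 Hz

BW=1.426e+09 Hz, fL=4.736e+09 Hz, fH=6.163e+09 Hz


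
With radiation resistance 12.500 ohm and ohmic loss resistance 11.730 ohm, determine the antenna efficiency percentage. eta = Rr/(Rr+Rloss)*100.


eta = 12.500 / (12.500 + 11.730) * 100 = 51.59%

51.59%


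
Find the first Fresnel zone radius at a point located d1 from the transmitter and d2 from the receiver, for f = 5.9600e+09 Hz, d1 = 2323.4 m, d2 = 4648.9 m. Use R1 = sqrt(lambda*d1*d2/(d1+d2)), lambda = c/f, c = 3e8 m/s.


lambda = c / f = 3.0000e+08 / 5.9600e+09 = 0.05033557 m
R1 = sqrt(0.05033557 * 2323.4 * 4648.9 / (2323.4 + 4648.9)) = 8.831 m

8.831 m


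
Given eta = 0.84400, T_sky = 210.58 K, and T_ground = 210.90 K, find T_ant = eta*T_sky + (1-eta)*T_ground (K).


T_ant = 0.84400 * 210.58 + (1 - 0.84400) * 210.90 = 210.6 K

210.6 K


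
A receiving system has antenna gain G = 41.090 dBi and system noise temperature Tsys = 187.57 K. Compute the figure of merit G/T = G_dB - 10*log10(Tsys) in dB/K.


G/T = 41.090 - 10*log10(187.57) = 41.090 - 22.73163 = 18.36 dB/K

18.36 dB/K


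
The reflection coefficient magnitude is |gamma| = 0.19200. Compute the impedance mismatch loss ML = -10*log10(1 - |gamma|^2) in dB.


ML = -10 * log10(1 - 0.19200^2) = -10 * log10(0.963136) = 0.1631 dB

0.1631 dB


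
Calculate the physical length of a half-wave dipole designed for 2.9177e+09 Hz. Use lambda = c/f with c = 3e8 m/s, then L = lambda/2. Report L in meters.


lambda = c / f = 3.0000e+08 / 2.9177e+09 = 0.1028207 m
L = lambda / 2 = 0.1028207 / 2 = 0.05141 m

0.05141 m


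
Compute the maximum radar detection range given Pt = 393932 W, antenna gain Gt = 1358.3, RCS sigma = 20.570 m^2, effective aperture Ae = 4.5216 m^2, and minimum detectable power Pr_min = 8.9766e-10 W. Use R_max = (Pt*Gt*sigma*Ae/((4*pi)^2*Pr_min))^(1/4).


R^4 = 393932*1358.3*20.570*4.5216 / ((4*pi)^2 * 8.9766e-10) = 3.510846e+17
R_max = 3.510846e+17^0.25 = 24342 m

24342 m


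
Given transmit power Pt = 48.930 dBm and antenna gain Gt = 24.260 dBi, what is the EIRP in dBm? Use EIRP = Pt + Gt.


EIRP = Pt + Gt = 48.930 + 24.260 = 73.19 dBm

73.19 dBm


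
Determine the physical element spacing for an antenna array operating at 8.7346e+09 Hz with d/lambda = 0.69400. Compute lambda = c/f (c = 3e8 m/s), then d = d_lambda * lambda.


lambda = c / f = 3.0000e+08 / 8.7346e+09 = 0.03434616 m
d = 0.69400 * 0.03434616 = 0.02384 m

0.02384 m


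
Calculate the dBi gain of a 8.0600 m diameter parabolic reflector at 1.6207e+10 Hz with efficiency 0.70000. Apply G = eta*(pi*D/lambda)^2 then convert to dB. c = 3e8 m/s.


lambda = c / f = 3.0000e+08 / 1.6207e+10 = 0.01851052 m
G_linear = 0.70000 * (pi * 8.0600 / 0.01851052)^2 = 1.309877e+06
G_dBi = 10 * log10(1.309877e+06) = 61.17 dBi

61.17 dBi


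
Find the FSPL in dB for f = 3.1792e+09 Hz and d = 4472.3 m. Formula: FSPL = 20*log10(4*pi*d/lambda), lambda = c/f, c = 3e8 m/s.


lambda = c / f = 3.0000e+08 / 3.1792e+09 = 0.09436336 m
FSPL = 20 * log10(4*pi*4472.3/0.09436336) = 115.5 dB

115.5 dB


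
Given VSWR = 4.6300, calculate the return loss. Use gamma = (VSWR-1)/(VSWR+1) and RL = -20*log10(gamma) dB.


gamma = (4.6300 - 1) / (4.6300 + 1) = 0.6447602
RL = -20 * log10(0.6447602) = 3.812 dB

3.812 dB


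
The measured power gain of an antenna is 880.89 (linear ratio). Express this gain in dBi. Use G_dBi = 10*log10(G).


G_dBi = 10 * log10(880.89) = 29.45 dBi

29.45 dBi


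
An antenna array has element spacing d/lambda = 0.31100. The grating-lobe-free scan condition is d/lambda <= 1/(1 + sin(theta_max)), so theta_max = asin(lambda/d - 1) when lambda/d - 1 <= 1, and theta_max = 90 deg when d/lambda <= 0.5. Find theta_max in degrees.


lambda/d - 1 = 1/0.31100 - 1 = 2.215434 >= 1
d/lambda <= 0.5, so the array can scan to endfire without grating lobes: theta_max = 90 deg

90 deg


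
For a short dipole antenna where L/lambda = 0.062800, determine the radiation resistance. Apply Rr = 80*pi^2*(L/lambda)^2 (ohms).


Rr = 80 * pi^2 * (0.062800)^2 = 80 * 9.869604 * 3.943840e-03 = 3.114 ohm

3.114 ohm


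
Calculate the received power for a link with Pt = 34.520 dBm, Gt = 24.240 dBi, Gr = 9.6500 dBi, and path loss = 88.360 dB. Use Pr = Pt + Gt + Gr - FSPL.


Pr = 34.520 + 24.240 + 9.6500 - 88.360 = -19.95 dBm

-19.95 dBm


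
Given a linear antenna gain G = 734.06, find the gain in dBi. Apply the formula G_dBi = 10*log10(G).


G_dBi = 10 * log10(734.06) = 28.66 dBi

28.66 dBi


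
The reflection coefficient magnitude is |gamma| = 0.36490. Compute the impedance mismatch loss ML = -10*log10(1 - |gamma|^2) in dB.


ML = -10 * log10(1 - 0.36490^2) = -10 * log10(0.86684799) = 0.6206 dB

0.6206 dB


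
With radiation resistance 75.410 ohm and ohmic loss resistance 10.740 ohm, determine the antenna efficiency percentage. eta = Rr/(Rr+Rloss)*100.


eta = 75.410 / (75.410 + 10.740) * 100 = 87.53%

87.53%


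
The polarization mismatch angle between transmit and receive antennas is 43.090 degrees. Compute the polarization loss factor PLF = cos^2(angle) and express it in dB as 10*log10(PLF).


PLF_linear = cos^2(43.090 deg) = 0.5333111
PLF_dB = 10 * log10(0.5333111) = -2.730 dB

-2.730 dB


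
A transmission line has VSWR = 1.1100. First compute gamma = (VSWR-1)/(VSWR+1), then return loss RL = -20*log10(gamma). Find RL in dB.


gamma = (1.1100 - 1) / (1.1100 + 1) = 0.05213270
RL = -20 * log10(0.05213270) = 25.66 dB

25.66 dB


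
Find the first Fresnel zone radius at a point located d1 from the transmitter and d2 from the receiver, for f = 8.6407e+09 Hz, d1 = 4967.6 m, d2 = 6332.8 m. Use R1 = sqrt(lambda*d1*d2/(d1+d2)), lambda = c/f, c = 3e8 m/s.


lambda = c / f = 3.0000e+08 / 8.6407e+09 = 0.03471941 m
R1 = sqrt(0.03471941 * 4967.6 * 6332.8 / (4967.6 + 6332.8)) = 9.831 m

9.831 m


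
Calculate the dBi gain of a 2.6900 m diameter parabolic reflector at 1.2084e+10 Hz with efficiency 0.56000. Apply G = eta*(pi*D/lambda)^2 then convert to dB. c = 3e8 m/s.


lambda = c / f = 3.0000e+08 / 1.2084e+10 = 0.02482622 m
G_linear = 0.56000 * (pi * 2.6900 / 0.02482622)^2 = 64889.01
G_dBi = 10 * log10(64889.01) = 48.12 dBi

48.12 dBi


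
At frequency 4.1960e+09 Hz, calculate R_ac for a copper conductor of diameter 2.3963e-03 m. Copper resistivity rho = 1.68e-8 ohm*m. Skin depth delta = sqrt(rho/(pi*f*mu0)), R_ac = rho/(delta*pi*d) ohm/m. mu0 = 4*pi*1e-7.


delta = sqrt(1.68e-8 / (pi * 4.1960e+09 * 4*pi*1e-7)) = 1.007064e-06 m
R_ac = 1.68e-8 / (1.007064e-06 * pi * 2.3963e-03) = 2.216 ohm/m

2.216 ohm/m


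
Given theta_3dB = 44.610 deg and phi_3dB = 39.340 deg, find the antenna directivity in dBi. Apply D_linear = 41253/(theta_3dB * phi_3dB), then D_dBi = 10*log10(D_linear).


D_linear = 41253 / (44.610 * 39.340) = 23.50655
D_dBi = 10 * log10(23.50655) = 13.71 dBi

13.71 dBi


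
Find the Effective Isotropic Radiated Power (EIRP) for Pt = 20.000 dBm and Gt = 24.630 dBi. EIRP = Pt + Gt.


EIRP = Pt + Gt = 20.000 + 24.630 = 44.63 dBm

44.63 dBm


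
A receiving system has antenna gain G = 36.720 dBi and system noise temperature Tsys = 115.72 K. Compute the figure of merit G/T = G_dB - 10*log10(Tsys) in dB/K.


G/T = 36.720 - 10*log10(115.72) = 36.720 - 20.63408 = 16.09 dB/K

16.09 dB/K


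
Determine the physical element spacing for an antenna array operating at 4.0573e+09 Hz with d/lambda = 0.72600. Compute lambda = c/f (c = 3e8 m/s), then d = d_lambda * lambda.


lambda = c / f = 3.0000e+08 / 4.0573e+09 = 0.07394080 m
d = 0.72600 * 0.07394080 = 0.05368 m

0.05368 m


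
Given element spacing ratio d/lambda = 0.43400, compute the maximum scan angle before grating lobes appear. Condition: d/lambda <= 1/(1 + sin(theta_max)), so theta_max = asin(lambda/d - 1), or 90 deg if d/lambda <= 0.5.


lambda/d - 1 = 1/0.43400 - 1 = 1.304147 >= 1
d/lambda <= 0.5, so the array can scan to endfire without grating lobes: theta_max = 90 deg

90 deg


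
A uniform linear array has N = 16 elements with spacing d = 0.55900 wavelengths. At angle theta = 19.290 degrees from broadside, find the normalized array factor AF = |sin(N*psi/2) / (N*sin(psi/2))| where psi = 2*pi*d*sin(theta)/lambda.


psi = 2*pi*0.55900*sin(19.290 deg) = 1.160287 rad
AF = |sin(16*1.160287/2) / (16*sin(1.160287/2))| = 0.01619

0.01619


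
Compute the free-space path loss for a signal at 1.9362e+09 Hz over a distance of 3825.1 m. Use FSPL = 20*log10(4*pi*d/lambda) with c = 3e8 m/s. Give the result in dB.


lambda = c / f = 3.0000e+08 / 1.9362e+09 = 0.1549427 m
FSPL = 20 * log10(4*pi*3825.1/0.1549427) = 109.8 dB

109.8 dB


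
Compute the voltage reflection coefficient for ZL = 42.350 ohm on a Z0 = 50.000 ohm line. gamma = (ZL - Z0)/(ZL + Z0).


gamma = (42.350 - 50.000) / (42.350 + 50.000) = -0.08284

-0.08284


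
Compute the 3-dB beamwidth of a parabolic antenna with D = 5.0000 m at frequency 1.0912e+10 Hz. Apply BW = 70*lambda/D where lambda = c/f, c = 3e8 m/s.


lambda = c / f = 3.0000e+08 / 1.0912e+10 = 0.02749267 m
BW = 70 * 0.02749267 / 5.0000 = 0.3849 deg

0.3849 deg


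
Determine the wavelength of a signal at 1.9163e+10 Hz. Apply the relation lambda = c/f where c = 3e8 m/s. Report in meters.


lambda = c / f = 3.0000e+08 / 1.9163e+10 = 0.01566 m

0.01566 m


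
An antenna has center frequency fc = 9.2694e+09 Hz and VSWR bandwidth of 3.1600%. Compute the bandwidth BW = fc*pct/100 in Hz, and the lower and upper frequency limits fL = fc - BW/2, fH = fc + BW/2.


BW = 9.2694e+09 * 3.1600/100 = 2.929130e+08 Hz
fL = 9.2694e+09 - 2.929130e+08/2 = 9.123e+09 Hz
fH = 9.2694e+09 + 2.929130e+08/2 = 9.416e+09 Hz

BW=2.929e+08 Hz, fL=9.123e+09 Hz, fH=9.416e+09 Hz


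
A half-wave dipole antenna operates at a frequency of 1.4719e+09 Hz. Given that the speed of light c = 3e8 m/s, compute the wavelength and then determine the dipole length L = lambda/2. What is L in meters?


lambda = c / f = 3.0000e+08 / 1.4719e+09 = 0.2038182 m
L = lambda / 2 = 0.2038182 / 2 = 0.1019 m

0.1019 m


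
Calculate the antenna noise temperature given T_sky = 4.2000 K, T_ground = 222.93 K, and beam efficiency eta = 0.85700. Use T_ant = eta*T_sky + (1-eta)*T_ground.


T_ant = 0.85700 * 4.2000 + (1 - 0.85700) * 222.93 = 35.48 K

35.48 K


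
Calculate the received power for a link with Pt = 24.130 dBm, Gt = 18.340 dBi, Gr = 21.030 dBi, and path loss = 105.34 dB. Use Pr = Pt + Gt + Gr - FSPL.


Pr = 24.130 + 18.340 + 21.030 - 105.34 = -41.84 dBm

-41.84 dBm


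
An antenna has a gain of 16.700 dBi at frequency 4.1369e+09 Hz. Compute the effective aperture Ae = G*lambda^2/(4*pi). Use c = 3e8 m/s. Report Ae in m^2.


lambda = c / f = 3.0000e+08 / 4.1369e+09 = 0.07251807 m
G_linear = 10^(16.700/10) = 46.77351
Ae = G_linear * lambda^2 / (4*pi) = 46.77351 * 0.07251807^2 / (4*pi) = 0.01957 m^2

0.01957 m^2


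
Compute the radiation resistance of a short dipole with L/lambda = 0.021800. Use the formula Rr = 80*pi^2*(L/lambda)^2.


Rr = 80 * pi^2 * (0.021800)^2 = 80 * 9.869604 * 4.752400e-04 = 0.3752 ohm

0.3752 ohm


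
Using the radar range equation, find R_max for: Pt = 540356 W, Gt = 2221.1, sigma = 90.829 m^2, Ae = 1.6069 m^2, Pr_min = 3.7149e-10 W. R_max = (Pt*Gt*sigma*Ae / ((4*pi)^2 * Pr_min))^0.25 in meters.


R^4 = 540356*2221.1*90.829*1.6069 / ((4*pi)^2 * 3.7149e-10) = 2.986033e+18
R_max = 2.986033e+18^0.25 = 41569 m

41569 m


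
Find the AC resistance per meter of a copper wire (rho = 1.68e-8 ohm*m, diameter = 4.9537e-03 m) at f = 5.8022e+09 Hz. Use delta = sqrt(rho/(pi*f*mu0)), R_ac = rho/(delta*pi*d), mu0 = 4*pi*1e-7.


delta = sqrt(1.68e-8 / (pi * 5.8022e+09 * 4*pi*1e-7)) = 8.564035e-07 m
R_ac = 1.68e-8 / (8.564035e-07 * pi * 4.9537e-03) = 1.261 ohm/m

1.261 ohm/m


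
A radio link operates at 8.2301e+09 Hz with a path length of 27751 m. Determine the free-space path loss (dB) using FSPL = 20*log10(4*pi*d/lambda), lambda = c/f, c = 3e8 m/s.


lambda = c / f = 3.0000e+08 / 8.2301e+09 = 0.03645156 m
FSPL = 20 * log10(4*pi*27751/0.03645156) = 139.6 dB

139.6 dB


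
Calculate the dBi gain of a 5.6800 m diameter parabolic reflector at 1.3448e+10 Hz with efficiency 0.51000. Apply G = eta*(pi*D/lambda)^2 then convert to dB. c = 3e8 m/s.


lambda = c / f = 3.0000e+08 / 1.3448e+10 = 0.02230815 m
G_linear = 0.51000 * (pi * 5.6800 / 0.02230815)^2 = 326316.8
G_dBi = 10 * log10(326316.8) = 55.14 dBi

55.14 dBi


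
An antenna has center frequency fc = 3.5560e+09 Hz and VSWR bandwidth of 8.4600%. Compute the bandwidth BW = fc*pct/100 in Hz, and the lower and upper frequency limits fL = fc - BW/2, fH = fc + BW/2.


BW = 3.5560e+09 * 8.4600/100 = 3.008376e+08 Hz
fL = 3.5560e+09 - 3.008376e+08/2 = 3.406e+09 Hz
fH = 3.5560e+09 + 3.008376e+08/2 = 3.706e+09 Hz

BW=3.008e+08 Hz, fL=3.406e+09 Hz, fH=3.706e+09 Hz


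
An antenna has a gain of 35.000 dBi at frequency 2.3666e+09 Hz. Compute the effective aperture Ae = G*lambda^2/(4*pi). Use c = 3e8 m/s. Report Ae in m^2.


lambda = c / f = 3.0000e+08 / 2.3666e+09 = 0.1267641 m
G_linear = 10^(35.000/10) = 3162.278
Ae = G_linear * lambda^2 / (4*pi) = 3162.278 * 0.1267641^2 / (4*pi) = 4.044 m^2

4.044 m^2


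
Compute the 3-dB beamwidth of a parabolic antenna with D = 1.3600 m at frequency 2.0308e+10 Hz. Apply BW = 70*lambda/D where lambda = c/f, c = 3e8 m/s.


lambda = c / f = 3.0000e+08 / 2.0308e+10 = 0.01477250 m
BW = 70 * 0.01477250 / 1.3600 = 0.7603 deg

0.7603 deg


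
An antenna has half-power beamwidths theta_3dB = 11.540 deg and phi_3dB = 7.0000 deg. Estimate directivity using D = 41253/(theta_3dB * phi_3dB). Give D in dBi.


D_linear = 41253 / (11.540 * 7.0000) = 510.6833
D_dBi = 10 * log10(510.6833) = 27.08 dBi

27.08 dBi


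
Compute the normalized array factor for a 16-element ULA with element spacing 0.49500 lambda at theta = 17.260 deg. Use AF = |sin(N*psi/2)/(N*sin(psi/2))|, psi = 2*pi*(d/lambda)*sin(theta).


psi = 2*pi*0.49500*sin(17.260 deg) = 0.9228151 rad
AF = |sin(16*0.9228151/2) / (16*sin(0.9228151/2))| = 0.1251

0.1251


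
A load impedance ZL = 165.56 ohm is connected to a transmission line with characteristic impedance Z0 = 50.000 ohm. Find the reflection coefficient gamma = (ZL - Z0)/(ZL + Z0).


gamma = (165.56 - 50.000) / (165.56 + 50.000) = 0.5361

0.5361


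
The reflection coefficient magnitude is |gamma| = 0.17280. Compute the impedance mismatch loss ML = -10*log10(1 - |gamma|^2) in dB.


ML = -10 * log10(1 - 0.17280^2) = -10 * log10(0.97014016) = 0.1317 dB

0.1317 dB


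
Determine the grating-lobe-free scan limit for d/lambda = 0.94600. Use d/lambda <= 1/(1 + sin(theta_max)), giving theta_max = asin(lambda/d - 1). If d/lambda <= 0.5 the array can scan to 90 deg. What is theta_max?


lambda/d - 1 = 1/0.94600 - 1 = 0.05708245
theta_max = asin(0.05708245) = 3.272 deg

3.272 deg


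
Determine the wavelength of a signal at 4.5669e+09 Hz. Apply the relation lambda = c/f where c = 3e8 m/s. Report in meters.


lambda = c / f = 3.0000e+08 / 4.5669e+09 = 0.06569 m

0.06569 m


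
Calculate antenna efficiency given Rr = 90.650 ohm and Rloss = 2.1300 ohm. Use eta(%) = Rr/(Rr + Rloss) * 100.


eta = 90.650 / (90.650 + 2.1300) * 100 = 97.70%

97.70%


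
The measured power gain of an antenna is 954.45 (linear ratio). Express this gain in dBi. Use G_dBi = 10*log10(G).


G_dBi = 10 * log10(954.45) = 29.80 dBi

29.80 dBi


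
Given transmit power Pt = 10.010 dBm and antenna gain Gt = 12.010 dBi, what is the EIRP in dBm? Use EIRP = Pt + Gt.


EIRP = Pt + Gt = 10.010 + 12.010 = 22.02 dBm

22.02 dBm


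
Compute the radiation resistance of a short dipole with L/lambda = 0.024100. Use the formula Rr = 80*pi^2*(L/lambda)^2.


Rr = 80 * pi^2 * (0.024100)^2 = 80 * 9.869604 * 5.808100e-04 = 0.4586 ohm

0.4586 ohm


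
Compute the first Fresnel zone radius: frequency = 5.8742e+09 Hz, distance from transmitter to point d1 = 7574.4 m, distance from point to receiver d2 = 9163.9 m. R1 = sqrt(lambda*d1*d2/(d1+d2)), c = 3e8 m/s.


lambda = c / f = 3.0000e+08 / 5.8742e+09 = 0.05107078 m
R1 = sqrt(0.05107078 * 7574.4 * 9163.9 / (7574.4 + 9163.9)) = 14.55 m

14.55 m


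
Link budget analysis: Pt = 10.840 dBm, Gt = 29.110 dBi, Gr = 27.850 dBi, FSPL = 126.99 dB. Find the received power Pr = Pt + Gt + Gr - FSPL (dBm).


Pr = 10.840 + 29.110 + 27.850 - 126.99 = -59.19 dBm

-59.19 dBm


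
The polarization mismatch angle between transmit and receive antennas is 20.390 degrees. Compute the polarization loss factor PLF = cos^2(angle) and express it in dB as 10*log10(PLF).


PLF_linear = cos^2(20.390 deg) = 0.8786115
PLF_dB = 10 * log10(0.8786115) = -0.5620 dB

-0.5620 dB


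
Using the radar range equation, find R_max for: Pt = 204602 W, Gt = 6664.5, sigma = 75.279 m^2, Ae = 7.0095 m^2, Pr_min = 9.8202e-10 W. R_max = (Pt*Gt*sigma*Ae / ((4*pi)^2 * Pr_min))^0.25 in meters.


R^4 = 204602*6664.5*75.279*7.0095 / ((4*pi)^2 * 9.8202e-10) = 4.639789e+18
R_max = 4.639789e+18^0.25 = 46411 m

46411 m


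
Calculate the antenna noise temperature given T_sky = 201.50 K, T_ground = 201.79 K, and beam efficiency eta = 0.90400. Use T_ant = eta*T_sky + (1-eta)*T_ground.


T_ant = 0.90400 * 201.50 + (1 - 0.90400) * 201.79 = 201.5 K

201.5 K


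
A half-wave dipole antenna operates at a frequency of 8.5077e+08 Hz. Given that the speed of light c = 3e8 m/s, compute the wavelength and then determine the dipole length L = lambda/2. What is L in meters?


lambda = c / f = 3.0000e+08 / 8.5077e+08 = 0.3526217 m
L = lambda / 2 = 0.3526217 / 2 = 0.1763 m

0.1763 m


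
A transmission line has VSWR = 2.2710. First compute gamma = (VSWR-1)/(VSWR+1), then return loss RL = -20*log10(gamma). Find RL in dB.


gamma = (2.2710 - 1) / (2.2710 + 1) = 0.3885662
RL = -20 * log10(0.3885662) = 8.211 dB

8.211 dB


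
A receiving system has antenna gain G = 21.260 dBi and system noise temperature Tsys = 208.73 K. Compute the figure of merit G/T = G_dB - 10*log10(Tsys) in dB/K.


G/T = 21.260 - 10*log10(208.73) = 21.260 - 23.19585 = -1.936 dB/K

-1.936 dB/K


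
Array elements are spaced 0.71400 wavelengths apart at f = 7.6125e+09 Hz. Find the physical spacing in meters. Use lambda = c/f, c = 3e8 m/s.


lambda = c / f = 3.0000e+08 / 7.6125e+09 = 0.03940887 m
d = 0.71400 * 0.03940887 = 0.02814 m

0.02814 m


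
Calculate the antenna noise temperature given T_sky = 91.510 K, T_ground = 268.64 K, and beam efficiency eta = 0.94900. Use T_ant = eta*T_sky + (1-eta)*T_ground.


T_ant = 0.94900 * 91.510 + (1 - 0.94900) * 268.64 = 100.5 K

100.5 K


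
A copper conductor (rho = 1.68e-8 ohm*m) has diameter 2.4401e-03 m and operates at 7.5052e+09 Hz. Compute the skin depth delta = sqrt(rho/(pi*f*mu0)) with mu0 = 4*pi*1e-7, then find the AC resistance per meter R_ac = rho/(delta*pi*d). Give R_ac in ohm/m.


delta = sqrt(1.68e-8 / (pi * 7.5052e+09 * 4*pi*1e-7)) = 7.529977e-07 m
R_ac = 1.68e-8 / (7.529977e-07 * pi * 2.4401e-03) = 2.910 ohm/m

2.910 ohm/m


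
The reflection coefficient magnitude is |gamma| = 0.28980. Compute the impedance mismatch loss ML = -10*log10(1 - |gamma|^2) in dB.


ML = -10 * log10(1 - 0.28980^2) = -10 * log10(0.91601596) = 0.3810 dB

0.3810 dB


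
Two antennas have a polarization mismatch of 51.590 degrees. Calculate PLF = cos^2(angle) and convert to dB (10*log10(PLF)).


PLF_linear = cos^2(51.590 deg) = 0.3859945
PLF_dB = 10 * log10(0.3859945) = -4.134 dB

-4.134 dB
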